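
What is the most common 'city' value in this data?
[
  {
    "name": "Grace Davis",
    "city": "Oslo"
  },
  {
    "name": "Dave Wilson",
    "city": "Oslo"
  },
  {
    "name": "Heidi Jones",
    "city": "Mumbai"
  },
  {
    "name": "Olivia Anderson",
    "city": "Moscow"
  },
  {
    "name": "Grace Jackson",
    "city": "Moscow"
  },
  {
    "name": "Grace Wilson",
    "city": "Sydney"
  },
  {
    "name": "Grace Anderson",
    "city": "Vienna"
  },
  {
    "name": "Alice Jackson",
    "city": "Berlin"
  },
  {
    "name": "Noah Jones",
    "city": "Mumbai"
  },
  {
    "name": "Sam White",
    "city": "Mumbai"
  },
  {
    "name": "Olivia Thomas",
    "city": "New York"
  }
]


Counting 'city' values across 11 records:

  Mumbai: 3 ###
  Oslo: 2 ##
  Moscow: 2 ##
  Sydney: 1 #
  Vienna: 1 #
  Berlin: 1 #
  New York: 1 #

Most common: Mumbai (3 times)

Mumbai (3 times)


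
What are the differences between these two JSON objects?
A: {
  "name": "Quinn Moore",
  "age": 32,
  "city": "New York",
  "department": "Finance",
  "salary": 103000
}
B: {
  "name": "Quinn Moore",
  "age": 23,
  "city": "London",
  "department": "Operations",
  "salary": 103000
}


Comparing each field (in key order):
  name: same
  age: DIFFERENT
  city: DIFFERENT
  department: DIFFERENT
  salary: same
Differences:
  age: 32 -> 23
  city: New York -> London
  department: Finance -> Operations

3 field(s) changed

3 changes: age, city, department


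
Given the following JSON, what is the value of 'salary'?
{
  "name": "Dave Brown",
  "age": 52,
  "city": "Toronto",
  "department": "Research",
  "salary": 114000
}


Looking up field 'salary'
Value: 114000

114000


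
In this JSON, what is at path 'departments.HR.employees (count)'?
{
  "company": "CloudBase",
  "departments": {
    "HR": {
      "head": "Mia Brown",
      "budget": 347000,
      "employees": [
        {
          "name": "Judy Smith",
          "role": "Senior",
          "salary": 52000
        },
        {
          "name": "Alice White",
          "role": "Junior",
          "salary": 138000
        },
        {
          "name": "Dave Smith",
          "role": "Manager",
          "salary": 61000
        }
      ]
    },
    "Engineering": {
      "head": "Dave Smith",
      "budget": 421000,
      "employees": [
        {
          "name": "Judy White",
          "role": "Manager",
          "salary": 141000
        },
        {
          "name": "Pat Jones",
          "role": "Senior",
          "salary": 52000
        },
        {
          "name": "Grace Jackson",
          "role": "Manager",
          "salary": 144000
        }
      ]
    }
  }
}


Path: departments.HR.employees (count)

Navigate:
  -> departments
  -> HR
  -> employees (array, length 3)

3


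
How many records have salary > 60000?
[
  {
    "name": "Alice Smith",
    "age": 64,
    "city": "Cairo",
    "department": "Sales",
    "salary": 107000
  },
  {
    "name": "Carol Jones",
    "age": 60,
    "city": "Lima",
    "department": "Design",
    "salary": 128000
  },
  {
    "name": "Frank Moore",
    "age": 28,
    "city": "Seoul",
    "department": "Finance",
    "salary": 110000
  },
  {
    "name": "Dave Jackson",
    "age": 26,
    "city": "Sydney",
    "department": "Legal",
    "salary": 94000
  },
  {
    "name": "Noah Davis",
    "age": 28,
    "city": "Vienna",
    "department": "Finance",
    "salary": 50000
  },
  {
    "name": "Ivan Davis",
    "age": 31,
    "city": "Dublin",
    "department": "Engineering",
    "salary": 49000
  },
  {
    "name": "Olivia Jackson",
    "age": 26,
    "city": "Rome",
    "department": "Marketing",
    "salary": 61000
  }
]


Data: 7 records
Condition: salary > 60000

Checking each record:
  Alice Smith: 107000 MATCH
  Carol Jones: 128000 MATCH
  Frank Moore: 110000 MATCH
  Dave Jackson: 94000 MATCH
  Noah Davis: 50000
  Ivan Davis: 49000
  Olivia Jackson: 61000 MATCH

Count: 5

5


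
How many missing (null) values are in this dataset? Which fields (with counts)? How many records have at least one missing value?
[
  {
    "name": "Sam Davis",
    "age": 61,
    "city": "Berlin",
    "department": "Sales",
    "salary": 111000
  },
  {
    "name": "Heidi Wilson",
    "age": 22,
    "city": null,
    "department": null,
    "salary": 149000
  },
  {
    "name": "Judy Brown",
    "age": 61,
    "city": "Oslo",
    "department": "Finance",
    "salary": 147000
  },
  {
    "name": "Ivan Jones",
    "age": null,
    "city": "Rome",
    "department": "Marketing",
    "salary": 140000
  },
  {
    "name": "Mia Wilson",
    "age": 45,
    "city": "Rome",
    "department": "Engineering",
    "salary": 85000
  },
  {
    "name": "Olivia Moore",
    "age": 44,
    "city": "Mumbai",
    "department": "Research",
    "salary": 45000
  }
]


Checking for missing (null) values in 6 records:

  Sam Davis: complete
  Heidi Wilson: city, department
  Judy Brown: complete
  Ivan Jones: age
  Mia Wilson: complete
  Olivia Moore: complete

Per field:
  name: 0 missing
  age: 1 missing
  city: 1 missing
  department: 1 missing
  salary: 0 missing

Total missing values: 3
Records with any missing: 2

3 missing values (age: 1, city: 1, department: 1); 2 incomplete records


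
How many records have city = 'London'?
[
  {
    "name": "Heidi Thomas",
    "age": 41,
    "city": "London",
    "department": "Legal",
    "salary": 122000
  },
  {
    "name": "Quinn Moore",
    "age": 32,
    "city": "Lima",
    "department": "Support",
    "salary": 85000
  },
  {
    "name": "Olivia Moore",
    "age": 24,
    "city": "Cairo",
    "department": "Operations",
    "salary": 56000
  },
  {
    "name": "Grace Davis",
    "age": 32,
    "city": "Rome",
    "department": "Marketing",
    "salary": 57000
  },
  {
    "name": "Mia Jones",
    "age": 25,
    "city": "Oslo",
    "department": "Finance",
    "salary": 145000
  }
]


Data: 5 records
Condition: city = 'London'

Checking each record:
  Heidi Thomas: London MATCH
  Quinn Moore: Lima
  Olivia Moore: Cairo
  Grace Davis: Rome
  Mia Jones: Oslo

Count: 1

1


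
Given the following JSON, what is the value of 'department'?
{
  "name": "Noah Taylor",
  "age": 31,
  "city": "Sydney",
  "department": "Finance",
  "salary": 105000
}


Looking up field 'department'
Value: Finance

Finance


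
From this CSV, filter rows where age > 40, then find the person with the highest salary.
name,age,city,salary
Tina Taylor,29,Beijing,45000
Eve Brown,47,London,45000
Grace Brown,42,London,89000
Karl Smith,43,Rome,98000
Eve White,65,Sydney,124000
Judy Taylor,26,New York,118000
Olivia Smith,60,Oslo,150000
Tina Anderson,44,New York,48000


Filter: age > 40
Sort by: salary (descending)

Filtered records (6):
  Olivia Smith, age 60, salary $150000
  Eve White, age 65, salary $124000
  Karl Smith, age 43, salary $98000
  Grace Brown, age 42, salary $89000
  Tina Anderson, age 44, salary $48000
  Eve Brown, age 47, salary $45000

Highest salary: Olivia Smith ($150000)

Olivia Smith


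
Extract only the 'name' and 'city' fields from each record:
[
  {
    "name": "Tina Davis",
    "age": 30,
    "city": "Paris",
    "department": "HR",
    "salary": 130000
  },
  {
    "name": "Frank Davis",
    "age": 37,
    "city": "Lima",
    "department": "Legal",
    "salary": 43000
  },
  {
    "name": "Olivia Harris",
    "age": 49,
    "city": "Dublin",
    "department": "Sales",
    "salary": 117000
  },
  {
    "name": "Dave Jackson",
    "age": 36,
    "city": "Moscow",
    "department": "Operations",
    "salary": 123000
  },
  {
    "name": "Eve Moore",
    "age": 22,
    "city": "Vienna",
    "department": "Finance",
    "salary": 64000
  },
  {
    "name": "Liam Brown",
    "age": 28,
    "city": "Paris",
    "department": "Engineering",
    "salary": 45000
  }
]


Original: 6 records with fields: name, age, city, department, salary
Keep: ['name', 'city']
Drop: ['age', 'department', 'salary']
Result: 6 records, 2 fields each

[
  {
    "name": "Tina Davis",
    "city": "Paris"
  },
  {
    "name": "Frank Davis",
    "city": "Lima"
  },
  {
    "name": "Olivia Harris",
    "city": "Dublin"
  },
  {
    "name": "Dave Jackson",
    "city": "Moscow"
  },
  {
    "name": "Eve Moore",
    "city": "Vienna"
  },
  {
    "name": "Liam Brown",
    "city": "Paris"
  }
]


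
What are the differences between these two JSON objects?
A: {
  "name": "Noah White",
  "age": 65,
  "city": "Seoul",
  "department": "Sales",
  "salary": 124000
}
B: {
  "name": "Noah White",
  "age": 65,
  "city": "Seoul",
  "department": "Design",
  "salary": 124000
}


Comparing each field (in key order):
  name: same
  age: same
  city: same
  department: DIFFERENT
  salary: same
Differences:
  department: Sales -> Design

1 field(s) changed

1 change: department


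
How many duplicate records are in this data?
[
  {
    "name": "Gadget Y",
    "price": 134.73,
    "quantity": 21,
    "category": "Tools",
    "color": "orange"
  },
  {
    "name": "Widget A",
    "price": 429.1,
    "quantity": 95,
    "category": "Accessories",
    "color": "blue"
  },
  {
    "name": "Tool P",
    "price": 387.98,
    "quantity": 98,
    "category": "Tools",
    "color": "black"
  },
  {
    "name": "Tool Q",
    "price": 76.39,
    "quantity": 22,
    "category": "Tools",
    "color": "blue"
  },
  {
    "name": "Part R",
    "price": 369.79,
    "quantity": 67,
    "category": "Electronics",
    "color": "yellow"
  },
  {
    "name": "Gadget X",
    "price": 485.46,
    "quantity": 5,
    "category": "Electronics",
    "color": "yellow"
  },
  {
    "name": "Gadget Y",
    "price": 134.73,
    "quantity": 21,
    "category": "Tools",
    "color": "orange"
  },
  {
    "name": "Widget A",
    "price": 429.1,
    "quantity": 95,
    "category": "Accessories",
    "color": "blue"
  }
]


Checking 8 records for duplicates:

  Row 1: Gadget Y ($134.73, qty 21)
  Row 2: Widget A ($429.1, qty 95)
  Row 3: Tool P ($387.98, qty 98)
  Row 4: Tool Q ($76.39, qty 22)
  Row 5: Part R ($369.79, qty 67)
  Row 6: Gadget X ($485.46, qty 5)
  Row 7: Gadget Y ($134.73, qty 21) <-- DUPLICATE
  Row 8: Widget A ($429.1, qty 95) <-- DUPLICATE

Duplicates found: 2
Unique records: 6

2 duplicates, 6 unique


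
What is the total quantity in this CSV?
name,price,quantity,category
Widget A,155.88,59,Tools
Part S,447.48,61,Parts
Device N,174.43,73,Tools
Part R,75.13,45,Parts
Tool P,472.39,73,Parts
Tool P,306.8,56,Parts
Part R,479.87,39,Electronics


Computing total quantity:
Values: [59, 61, 73, 45, 73, 56, 39]
Sum = 406

406


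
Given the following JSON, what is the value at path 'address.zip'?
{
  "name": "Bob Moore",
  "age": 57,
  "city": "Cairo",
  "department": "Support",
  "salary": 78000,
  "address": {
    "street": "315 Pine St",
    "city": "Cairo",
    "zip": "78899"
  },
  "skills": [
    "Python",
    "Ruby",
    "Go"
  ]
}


Query: address.zip
Path: address -> zip
Value: 78899

78899


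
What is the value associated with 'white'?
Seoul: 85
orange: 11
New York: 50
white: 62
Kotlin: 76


Looking up key 'white'
Value: 62

62


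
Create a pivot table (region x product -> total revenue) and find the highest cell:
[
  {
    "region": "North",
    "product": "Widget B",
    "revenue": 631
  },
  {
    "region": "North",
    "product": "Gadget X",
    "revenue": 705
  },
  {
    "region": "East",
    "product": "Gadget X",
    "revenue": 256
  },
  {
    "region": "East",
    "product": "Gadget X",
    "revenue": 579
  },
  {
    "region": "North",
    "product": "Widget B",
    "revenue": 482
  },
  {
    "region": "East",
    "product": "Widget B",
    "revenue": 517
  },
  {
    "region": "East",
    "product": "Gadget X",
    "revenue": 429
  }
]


Pivot: region (rows) x product (columns) -> total revenue

     Gadget X      Widget B    
East          1264           517  
North          705          1113  

Highest: East / Gadget X = $1264

East / Gadget X = $1264


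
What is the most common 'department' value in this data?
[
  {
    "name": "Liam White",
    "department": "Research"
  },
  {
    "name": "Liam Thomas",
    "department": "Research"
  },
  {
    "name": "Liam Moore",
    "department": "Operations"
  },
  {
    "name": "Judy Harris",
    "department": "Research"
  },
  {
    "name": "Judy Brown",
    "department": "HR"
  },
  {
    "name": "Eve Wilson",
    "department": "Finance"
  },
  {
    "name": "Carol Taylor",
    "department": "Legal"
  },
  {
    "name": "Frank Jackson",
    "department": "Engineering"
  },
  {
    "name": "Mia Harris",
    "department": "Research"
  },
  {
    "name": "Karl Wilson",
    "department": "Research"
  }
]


Counting 'department' values across 10 records:

  Research: 5 #####
  Operations: 1 #
  HR: 1 #
  Finance: 1 #
  Legal: 1 #
  Engineering: 1 #

Most common: Research (5 times)

Research (5 times)


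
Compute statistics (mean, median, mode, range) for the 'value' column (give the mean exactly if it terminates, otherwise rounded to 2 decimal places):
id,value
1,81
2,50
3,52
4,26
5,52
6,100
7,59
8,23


Data: [81, 50, 52, 26, 52, 100, 59, 23]
Count: 8
Sum: 443
Mean: 443/8 = 55.375
Sorted: [23, 26, 50, 52, 52, 59, 81, 100]
Median: 52.0
Mode: 52 (2 times)
Range: 100 - 23 = 77
Min: 23, Max: 100

mean=55.375, median=52.0, mode=52, range=77


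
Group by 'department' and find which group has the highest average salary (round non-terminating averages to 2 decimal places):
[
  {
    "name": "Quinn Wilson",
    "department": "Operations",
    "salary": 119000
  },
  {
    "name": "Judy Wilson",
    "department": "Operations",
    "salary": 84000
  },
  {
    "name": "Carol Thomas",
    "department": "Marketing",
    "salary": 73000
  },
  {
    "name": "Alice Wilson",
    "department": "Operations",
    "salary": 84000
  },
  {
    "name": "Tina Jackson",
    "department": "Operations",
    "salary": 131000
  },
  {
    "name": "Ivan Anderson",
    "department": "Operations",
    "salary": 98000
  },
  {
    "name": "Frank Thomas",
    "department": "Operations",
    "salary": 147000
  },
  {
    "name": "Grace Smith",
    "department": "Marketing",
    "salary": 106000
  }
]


Group by: department

Groups:
  Marketing: 2 people, avg salary = 179000/2 = $89500
  Operations: 6 people, avg salary = 663000/6 = $110500

Highest average salary: Operations ($110500)

Operations ($110500)


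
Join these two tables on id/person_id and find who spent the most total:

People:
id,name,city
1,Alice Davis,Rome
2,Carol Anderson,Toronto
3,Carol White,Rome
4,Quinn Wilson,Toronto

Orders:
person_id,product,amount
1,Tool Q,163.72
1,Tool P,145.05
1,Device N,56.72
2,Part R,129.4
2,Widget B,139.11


Join on: people.id = orders.person_id

Joined rows:
  Alice Davis (Rome) bought Tool Q for $163.72
  Alice Davis (Rome) bought Tool P for $145.05
  Alice Davis (Rome) bought Device N for $56.72
  Carol Anderson (Toronto) bought Part R for $129.4
  Carol Anderson (Toronto) bought Widget B for $139.11

Total per person:
  Alice Davis: $365.49
  Carol Anderson: $268.51

Top spender: Alice Davis ($365.49)

Alice Davis ($365.49)


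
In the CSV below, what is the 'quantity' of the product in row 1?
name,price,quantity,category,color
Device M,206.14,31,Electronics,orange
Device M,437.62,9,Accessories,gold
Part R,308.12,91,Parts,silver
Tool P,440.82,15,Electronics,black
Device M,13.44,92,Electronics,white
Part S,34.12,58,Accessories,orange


Query: Row 1 ('Device M'), column 'quantity'
Value: 31

31


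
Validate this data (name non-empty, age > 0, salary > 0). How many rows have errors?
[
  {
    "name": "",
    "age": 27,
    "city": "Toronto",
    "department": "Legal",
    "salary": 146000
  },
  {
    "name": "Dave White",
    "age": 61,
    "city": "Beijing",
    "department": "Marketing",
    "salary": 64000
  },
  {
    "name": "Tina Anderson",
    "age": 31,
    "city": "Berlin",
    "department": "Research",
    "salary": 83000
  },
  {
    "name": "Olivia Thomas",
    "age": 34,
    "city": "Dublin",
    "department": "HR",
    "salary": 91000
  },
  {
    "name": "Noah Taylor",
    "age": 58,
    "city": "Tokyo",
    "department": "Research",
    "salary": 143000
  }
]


Validating 5 records:
Rules: name non-empty, age > 0, salary > 0

  Row 1 (???): empty name
  Row 2 (Dave White): OK
  Row 3 (Tina Anderson): OK
  Row 4 (Olivia Thomas): OK
  Row 5 (Noah Taylor): OK

Total errors: 1

1 errors


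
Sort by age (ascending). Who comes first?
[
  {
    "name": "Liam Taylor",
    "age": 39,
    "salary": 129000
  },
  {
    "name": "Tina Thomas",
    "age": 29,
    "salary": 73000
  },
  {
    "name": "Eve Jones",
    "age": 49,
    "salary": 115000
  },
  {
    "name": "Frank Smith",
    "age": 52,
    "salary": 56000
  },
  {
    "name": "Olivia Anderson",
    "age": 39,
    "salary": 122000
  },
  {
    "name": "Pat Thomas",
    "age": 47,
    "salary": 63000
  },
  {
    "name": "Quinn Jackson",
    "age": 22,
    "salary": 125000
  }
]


Sort by: age (ascending)

Sorted order:
  1. Quinn Jackson (age = 22)
  2. Tina Thomas (age = 29)
  3. Liam Taylor (age = 39)
  4. Olivia Anderson (age = 39)
  5. Pat Thomas (age = 47)
  6. Eve Jones (age = 49)
  7. Frank Smith (age = 52)

First: Quinn Jackson

Quinn Jackson


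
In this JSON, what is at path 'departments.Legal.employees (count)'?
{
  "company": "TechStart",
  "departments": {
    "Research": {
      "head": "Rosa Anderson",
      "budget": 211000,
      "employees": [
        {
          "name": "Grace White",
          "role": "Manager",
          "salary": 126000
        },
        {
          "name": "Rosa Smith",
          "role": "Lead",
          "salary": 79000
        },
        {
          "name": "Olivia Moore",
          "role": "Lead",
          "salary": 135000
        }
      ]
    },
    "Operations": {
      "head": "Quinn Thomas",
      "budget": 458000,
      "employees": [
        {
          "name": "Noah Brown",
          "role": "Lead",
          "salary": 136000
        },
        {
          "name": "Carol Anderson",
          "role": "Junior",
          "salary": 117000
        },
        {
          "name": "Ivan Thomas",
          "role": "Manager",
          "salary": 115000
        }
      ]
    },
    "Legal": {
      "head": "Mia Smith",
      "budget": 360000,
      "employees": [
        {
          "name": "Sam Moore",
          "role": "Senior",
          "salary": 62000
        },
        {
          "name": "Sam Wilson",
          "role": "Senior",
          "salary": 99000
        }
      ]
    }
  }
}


Path: departments.Legal.employees (count)

Navigate:
  -> departments
  -> Legal
  -> employees (array, length 2)

2


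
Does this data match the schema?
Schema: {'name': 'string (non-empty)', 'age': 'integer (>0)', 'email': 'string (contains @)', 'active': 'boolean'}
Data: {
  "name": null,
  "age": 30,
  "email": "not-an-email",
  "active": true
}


Validating each field against schema:
  name: FAIL (null is not a string)
  age: OK (positive integer)
  email: FAIL ("not-an-email" does not contain @)
  active: OK (boolean)

Result: INVALID (2 errors: name, email)

INVALID (2 errors: name, email)


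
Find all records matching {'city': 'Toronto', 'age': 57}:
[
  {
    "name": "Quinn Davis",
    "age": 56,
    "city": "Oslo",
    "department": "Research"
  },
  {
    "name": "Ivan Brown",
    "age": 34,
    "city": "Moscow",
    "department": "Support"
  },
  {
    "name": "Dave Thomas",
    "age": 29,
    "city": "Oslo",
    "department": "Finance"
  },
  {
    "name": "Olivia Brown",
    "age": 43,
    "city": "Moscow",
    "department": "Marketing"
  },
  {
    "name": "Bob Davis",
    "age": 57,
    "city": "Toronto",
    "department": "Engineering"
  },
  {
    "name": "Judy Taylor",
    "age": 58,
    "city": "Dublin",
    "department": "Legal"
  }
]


Search criteria: {'city': 'Toronto', 'age': 57}

Checking 6 records:
  Quinn Davis: {city: Oslo, age: 56}
  Ivan Brown: {city: Moscow, age: 34}
  Dave Thomas: {city: Oslo, age: 29}
  Olivia Brown: {city: Moscow, age: 43}
  Bob Davis: {city: Toronto, age: 57} <-- MATCH
  Judy Taylor: {city: Dublin, age: 58}

Matches: ["Bob Davis"]

["Bob Davis"]


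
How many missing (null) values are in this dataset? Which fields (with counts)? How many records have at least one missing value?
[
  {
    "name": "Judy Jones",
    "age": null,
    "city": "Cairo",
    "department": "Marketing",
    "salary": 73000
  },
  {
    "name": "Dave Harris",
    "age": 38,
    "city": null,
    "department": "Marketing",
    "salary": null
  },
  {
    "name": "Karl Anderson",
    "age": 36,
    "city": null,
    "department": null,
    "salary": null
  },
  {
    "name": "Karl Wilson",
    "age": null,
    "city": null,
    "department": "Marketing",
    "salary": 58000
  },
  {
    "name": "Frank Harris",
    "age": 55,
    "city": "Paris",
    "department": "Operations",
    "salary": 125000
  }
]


Checking for missing (null) values in 5 records:

  Judy Jones: age
  Dave Harris: city, salary
  Karl Anderson: city, department, salary
  Karl Wilson: age, city
  Frank Harris: complete

Per field:
  name: 0 missing
  age: 2 missing
  city: 3 missing
  department: 1 missing
  salary: 2 missing

Total missing values: 8
Records with any missing: 4

8 missing values (age: 2, city: 3, department: 1, salary: 2); 4 incomplete records


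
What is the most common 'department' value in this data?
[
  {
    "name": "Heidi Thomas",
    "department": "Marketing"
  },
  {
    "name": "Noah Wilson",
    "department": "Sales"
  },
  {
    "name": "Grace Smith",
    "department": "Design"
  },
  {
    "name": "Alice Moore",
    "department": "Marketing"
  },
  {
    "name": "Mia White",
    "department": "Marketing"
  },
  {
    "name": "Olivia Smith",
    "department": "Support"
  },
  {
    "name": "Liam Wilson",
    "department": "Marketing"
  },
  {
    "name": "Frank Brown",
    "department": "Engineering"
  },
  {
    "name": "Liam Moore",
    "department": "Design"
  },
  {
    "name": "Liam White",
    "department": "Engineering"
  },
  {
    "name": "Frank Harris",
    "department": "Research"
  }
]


Counting 'department' values across 11 records:

  Marketing: 4 ####
  Design: 2 ##
  Engineering: 2 ##
  Sales: 1 #
  Support: 1 #
  Research: 1 #

Most common: Marketing (4 times)

Marketing (4 times)


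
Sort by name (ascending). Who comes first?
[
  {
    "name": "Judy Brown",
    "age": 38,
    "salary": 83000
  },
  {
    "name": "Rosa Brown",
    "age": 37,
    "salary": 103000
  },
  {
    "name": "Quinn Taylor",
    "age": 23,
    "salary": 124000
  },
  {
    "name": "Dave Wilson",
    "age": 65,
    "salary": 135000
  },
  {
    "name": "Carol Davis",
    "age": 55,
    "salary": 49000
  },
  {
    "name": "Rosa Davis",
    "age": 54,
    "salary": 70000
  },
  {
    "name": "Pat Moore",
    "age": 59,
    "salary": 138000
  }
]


Sort by: name (ascending)

Sorted order:
  1. Carol Davis (name = Carol Davis)
  2. Dave Wilson (name = Dave Wilson)
  3. Judy Brown (name = Judy Brown)
  4. Pat Moore (name = Pat Moore)
  5. Quinn Taylor (name = Quinn Taylor)
  6. Rosa Brown (name = Rosa Brown)
  7. Rosa Davis (name = Rosa Davis)

First: Carol Davis

Carol Davis


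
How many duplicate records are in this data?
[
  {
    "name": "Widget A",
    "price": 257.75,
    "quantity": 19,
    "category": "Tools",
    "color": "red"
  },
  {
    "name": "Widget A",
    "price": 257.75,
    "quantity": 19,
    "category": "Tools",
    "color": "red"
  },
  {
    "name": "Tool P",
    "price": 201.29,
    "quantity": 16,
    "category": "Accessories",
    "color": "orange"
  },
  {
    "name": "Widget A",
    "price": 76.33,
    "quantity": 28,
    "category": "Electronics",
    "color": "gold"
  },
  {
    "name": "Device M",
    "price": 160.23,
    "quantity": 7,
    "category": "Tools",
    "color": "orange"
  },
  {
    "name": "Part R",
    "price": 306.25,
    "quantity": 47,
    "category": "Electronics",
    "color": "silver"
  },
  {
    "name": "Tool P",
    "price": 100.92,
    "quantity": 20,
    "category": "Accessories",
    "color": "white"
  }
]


Checking 7 records for duplicates:

  Row 1: Widget A ($257.75, qty 19)
  Row 2: Widget A ($257.75, qty 19) <-- DUPLICATE
  Row 3: Tool P ($201.29, qty 16)
  Row 4: Widget A ($76.33, qty 28)
  Row 5: Device M ($160.23, qty 7)
  Row 6: Part R ($306.25, qty 47)
  Row 7: Tool P ($100.92, qty 20)

Duplicates found: 1
Unique records: 6

1 duplicates, 6 unique


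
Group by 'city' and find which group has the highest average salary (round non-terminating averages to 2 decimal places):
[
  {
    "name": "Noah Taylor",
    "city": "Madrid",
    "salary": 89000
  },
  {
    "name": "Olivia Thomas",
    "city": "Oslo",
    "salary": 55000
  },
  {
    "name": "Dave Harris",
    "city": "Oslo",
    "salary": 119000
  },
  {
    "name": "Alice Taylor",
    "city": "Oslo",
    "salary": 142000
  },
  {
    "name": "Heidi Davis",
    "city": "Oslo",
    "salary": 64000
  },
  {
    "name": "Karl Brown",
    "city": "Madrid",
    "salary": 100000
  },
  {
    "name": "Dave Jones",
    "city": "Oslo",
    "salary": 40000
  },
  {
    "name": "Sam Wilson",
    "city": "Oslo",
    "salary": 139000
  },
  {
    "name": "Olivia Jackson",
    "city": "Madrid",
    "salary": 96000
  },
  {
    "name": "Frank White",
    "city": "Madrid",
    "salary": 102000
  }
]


Group by: city

Groups:
  Madrid: 4 people, avg salary = 387000/4 = $96750
  Oslo: 6 people, avg salary = 559000/6 ≈ $93166.67

Highest average salary: Madrid ($96750)

Madrid ($96750)


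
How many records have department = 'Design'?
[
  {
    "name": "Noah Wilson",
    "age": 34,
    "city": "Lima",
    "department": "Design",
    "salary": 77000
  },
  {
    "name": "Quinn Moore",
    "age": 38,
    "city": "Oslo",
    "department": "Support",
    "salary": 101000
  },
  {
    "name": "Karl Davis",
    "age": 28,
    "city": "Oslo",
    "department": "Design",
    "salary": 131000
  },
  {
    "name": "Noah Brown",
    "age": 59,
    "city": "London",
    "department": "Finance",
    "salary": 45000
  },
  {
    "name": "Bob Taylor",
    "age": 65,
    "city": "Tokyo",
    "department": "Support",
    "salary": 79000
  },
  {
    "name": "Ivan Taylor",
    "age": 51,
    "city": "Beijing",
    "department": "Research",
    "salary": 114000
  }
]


Data: 6 records
Condition: department = 'Design'

Checking each record:
  Noah Wilson: Design MATCH
  Quinn Moore: Support
  Karl Davis: Design MATCH
  Noah Brown: Finance
  Bob Taylor: Support
  Ivan Taylor: Research

Count: 2

2


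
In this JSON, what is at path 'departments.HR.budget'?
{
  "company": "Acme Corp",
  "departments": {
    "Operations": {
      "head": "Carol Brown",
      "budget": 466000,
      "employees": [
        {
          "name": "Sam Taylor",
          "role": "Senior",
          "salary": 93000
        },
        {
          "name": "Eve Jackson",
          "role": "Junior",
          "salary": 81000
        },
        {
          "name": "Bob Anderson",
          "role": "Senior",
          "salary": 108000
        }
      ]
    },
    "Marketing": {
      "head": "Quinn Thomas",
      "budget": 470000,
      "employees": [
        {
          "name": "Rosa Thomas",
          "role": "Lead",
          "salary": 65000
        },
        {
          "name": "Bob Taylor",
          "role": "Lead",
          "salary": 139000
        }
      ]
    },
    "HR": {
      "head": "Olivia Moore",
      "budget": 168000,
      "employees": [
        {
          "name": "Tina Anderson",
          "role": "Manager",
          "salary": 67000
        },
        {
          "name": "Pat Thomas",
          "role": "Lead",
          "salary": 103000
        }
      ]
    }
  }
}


Path: departments.HR.budget

Navigate:
  -> departments
  -> HR
  -> budget = 168000

168000


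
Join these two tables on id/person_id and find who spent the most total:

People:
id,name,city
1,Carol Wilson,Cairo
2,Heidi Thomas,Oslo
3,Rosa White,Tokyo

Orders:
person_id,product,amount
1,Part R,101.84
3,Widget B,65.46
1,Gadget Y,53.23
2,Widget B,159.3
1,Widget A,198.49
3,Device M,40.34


Join on: people.id = orders.person_id

Joined rows:
  Carol Wilson (Cairo) bought Part R for $101.84
  Rosa White (Tokyo) bought Widget B for $65.46
  Carol Wilson (Cairo) bought Gadget Y for $53.23
  Heidi Thomas (Oslo) bought Widget B for $159.3
  Carol Wilson (Cairo) bought Widget A for $198.49
  Rosa White (Tokyo) bought Device M for $40.34

Total per person:
  Carol Wilson: $353.56
  Heidi Thomas: $159.30
  Rosa White: $105.80

Top spender: Carol Wilson ($353.56)

Carol Wilson ($353.56)


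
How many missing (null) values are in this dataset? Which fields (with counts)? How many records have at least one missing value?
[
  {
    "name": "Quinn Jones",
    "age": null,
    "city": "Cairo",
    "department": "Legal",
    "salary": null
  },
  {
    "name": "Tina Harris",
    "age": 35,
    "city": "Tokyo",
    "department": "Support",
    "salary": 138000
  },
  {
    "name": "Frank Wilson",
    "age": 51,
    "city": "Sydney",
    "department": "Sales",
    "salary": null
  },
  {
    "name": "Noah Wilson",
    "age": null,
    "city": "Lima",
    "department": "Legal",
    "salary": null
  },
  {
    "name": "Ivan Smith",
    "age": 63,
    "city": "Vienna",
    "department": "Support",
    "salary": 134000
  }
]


Checking for missing (null) values in 5 records:

  Quinn Jones: age, salary
  Tina Harris: complete
  Frank Wilson: salary
  Noah Wilson: age, salary
  Ivan Smith: complete

Per field:
  name: 0 missing
  age: 2 missing
  city: 0 missing
  department: 0 missing
  salary: 3 missing

Total missing values: 5
Records with any missing: 3

5 missing values (age: 2, salary: 3); 3 incomplete records


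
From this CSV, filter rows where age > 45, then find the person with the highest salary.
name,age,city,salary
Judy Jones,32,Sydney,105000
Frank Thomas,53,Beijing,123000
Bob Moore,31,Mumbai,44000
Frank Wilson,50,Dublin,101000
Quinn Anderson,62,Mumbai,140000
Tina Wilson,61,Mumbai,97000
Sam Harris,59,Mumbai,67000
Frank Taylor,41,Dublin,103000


Filter: age > 45
Sort by: salary (descending)

Filtered records (5):
  Quinn Anderson, age 62, salary $140000
  Frank Thomas, age 53, salary $123000
  Frank Wilson, age 50, salary $101000
  Tina Wilson, age 61, salary $97000
  Sam Harris, age 59, salary $67000

Highest salary: Quinn Anderson ($140000)

Quinn Anderson


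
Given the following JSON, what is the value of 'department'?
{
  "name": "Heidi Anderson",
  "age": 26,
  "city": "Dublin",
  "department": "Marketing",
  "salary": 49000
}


Looking up field 'department'
Value: Marketing

Marketing


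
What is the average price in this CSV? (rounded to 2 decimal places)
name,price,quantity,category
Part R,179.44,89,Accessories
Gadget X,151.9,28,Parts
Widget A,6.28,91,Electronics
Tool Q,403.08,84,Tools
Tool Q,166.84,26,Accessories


Computing average price:
Values: [179.44, 151.9, 6.28, 403.08, 166.84]
Sum = 907.54
Count = 5
Average = 907.54/5 = 181.508 exactly -> 181.51 (rounded half-up to 2 decimal places)

181.51


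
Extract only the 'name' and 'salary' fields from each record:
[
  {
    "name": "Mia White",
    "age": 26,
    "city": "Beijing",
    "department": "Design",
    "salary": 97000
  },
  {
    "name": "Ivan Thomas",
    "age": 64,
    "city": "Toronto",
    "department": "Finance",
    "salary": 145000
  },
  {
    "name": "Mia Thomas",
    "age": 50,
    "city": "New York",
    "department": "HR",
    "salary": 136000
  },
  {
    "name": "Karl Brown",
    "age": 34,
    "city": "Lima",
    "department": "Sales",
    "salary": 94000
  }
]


Original: 4 records with fields: name, age, city, department, salary
Keep: ['name', 'salary']
Drop: ['age', 'city', 'department']
Result: 4 records, 2 fields each

[
  {
    "name": "Mia White",
    "salary": 97000
  },
  {
    "name": "Ivan Thomas",
    "salary": 145000
  },
  {
    "name": "Mia Thomas",
    "salary": 136000
  },
  {
    "name": "Karl Brown",
    "salary": 94000
  }
]


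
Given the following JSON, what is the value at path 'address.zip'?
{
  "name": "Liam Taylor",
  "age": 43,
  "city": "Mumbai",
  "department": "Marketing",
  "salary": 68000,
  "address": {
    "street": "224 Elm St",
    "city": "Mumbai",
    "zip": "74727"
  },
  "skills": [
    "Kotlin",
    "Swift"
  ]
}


Query: address.zip
Path: address -> zip
Value: 74727

74727


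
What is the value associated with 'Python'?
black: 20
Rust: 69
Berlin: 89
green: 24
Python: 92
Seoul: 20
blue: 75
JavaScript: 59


Looking up key 'Python'
Value: 92

92


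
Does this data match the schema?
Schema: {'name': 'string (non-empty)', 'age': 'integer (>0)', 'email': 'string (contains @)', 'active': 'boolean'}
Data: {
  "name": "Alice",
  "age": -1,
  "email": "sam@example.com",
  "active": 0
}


Validating each field against schema:
  name: OK (non-empty string)
  age: FAIL (-1 is not > 0)
  email: OK (string with @)
  active: FAIL (0 is not a boolean)

Result: INVALID (2 errors: age, active)

INVALID (2 errors: age, active)


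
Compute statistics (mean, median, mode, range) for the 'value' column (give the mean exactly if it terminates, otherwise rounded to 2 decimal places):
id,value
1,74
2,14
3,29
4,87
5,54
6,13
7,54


Data: [74, 14, 29, 87, 54, 13, 54]
Count: 7
Sum: 325
Mean: 325/7 ≈ 46.43 (rounded to 2 decimal places)
Sorted: [13, 14, 29, 54, 54, 74, 87]
Median: 54.0
Mode: 54 (2 times)
Range: 87 - 13 = 74
Min: 13, Max: 87

mean≈46.43, median=54.0, mode=54, range=74


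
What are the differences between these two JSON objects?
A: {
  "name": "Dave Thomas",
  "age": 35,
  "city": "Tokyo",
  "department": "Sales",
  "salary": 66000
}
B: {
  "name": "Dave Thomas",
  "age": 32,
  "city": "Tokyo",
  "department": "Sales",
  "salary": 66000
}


Comparing each field (in key order):
  name: same
  age: DIFFERENT
  city: same
  department: same
  salary: same
Differences:
  age: 35 -> 32

1 field(s) changed

1 change: age


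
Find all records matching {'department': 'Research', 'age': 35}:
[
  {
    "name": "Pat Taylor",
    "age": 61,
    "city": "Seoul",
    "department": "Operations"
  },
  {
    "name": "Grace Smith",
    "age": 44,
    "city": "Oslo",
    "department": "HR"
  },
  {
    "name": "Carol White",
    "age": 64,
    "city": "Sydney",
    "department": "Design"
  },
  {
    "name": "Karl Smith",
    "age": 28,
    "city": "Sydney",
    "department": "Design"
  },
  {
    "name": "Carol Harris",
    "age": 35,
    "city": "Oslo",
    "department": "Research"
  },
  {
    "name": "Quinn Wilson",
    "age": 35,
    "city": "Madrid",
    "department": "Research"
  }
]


Search criteria: {'department': 'Research', 'age': 35}

Checking 6 records:
  Pat Taylor: {department: Operations, age: 61}
  Grace Smith: {department: HR, age: 44}
  Carol White: {department: Design, age: 64}
  Karl Smith: {department: Design, age: 28}
  Carol Harris: {department: Research, age: 35} <-- MATCH
  Quinn Wilson: {department: Research, age: 35} <-- MATCH

Matches: ["Carol Harris", "Quinn Wilson"]

["Carol Harris", "Quinn Wilson"]


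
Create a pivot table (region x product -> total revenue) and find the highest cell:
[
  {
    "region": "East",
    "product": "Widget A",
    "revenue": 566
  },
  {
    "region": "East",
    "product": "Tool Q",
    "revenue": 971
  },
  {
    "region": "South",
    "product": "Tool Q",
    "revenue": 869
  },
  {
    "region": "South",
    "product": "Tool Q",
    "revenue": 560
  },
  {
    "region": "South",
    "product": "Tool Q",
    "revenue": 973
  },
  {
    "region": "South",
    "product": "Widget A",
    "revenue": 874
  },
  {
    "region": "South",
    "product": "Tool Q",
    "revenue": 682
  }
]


Pivot: region (rows) x product (columns) -> total revenue

     Tool Q        Widget A    
East           971           566  
South         3084           874  

Highest: South / Tool Q = $3084

South / Tool Q = $3084


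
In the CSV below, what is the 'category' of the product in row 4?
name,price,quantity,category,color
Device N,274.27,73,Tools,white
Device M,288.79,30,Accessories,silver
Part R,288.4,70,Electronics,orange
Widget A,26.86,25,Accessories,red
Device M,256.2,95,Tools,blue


Query: Row 4 ('Widget A'), column 'category'
Value: Accessories

Accessories


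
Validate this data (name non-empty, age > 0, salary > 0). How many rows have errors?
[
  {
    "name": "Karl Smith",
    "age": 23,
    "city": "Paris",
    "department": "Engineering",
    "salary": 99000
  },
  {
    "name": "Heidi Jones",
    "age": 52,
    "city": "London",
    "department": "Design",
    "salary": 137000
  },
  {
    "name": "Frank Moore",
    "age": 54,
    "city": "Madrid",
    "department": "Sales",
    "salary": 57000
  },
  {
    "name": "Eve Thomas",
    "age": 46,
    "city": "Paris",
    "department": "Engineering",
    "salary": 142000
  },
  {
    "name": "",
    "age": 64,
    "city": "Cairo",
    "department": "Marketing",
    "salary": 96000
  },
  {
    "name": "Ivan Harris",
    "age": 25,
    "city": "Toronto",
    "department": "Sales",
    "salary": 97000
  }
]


Validating 6 records:
Rules: name non-empty, age > 0, salary > 0

  Row 1 (Karl Smith): OK
  Row 2 (Heidi Jones): OK
  Row 3 (Frank Moore): OK
  Row 4 (Eve Thomas): OK
  Row 5 (???): empty name
  Row 6 (Ivan Harris): OK

Total errors: 1

1 errors


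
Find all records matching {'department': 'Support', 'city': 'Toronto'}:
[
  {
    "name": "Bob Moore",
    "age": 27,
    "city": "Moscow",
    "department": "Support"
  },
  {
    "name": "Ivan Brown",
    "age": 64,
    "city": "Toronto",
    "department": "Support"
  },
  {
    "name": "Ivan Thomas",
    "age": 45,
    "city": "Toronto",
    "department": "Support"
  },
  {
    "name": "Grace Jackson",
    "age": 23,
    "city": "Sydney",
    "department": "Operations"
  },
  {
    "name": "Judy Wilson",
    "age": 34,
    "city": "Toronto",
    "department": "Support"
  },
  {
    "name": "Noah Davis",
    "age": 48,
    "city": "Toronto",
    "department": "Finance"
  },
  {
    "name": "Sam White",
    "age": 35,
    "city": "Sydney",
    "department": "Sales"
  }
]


Search criteria: {'department': 'Support', 'city': 'Toronto'}

Checking 7 records:
  Bob Moore: {department: Support, city: Moscow}
  Ivan Brown: {department: Support, city: Toronto} <-- MATCH
  Ivan Thomas: {department: Support, city: Toronto} <-- MATCH
  Grace Jackson: {department: Operations, city: Sydney}
  Judy Wilson: {department: Support, city: Toronto} <-- MATCH
  Noah Davis: {department: Finance, city: Toronto}
  Sam White: {department: Sales, city: Sydney}

Matches: ["Ivan Brown", "Ivan Thomas", "Judy Wilson"]

["Ivan Brown", "Ivan Thomas", "Judy Wilson"]


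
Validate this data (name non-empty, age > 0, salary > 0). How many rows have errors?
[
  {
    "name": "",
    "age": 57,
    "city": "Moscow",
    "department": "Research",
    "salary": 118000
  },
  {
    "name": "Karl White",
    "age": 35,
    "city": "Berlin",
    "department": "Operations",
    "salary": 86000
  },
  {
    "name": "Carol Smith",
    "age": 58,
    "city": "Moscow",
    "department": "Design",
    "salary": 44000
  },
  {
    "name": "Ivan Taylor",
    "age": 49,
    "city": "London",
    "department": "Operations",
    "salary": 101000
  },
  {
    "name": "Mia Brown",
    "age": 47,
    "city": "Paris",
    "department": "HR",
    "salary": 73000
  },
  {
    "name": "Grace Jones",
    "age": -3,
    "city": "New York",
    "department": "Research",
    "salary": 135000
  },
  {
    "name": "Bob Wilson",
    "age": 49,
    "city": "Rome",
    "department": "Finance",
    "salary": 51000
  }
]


Validating 7 records:
Rules: name non-empty, age > 0, salary > 0

  Row 1 (???): empty name
  Row 2 (Karl White): OK
  Row 3 (Carol Smith): OK
  Row 4 (Ivan Taylor): OK
  Row 5 (Mia Brown): OK
  Row 6 (Grace Jones): negative age: -3
  Row 7 (Bob Wilson): OK

Total errors: 2

2 errors


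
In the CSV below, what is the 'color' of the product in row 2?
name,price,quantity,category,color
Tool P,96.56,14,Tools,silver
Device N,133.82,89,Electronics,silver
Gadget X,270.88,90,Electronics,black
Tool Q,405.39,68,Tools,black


Query: Row 2 ('Device N'), column 'color'
Value: silver

silver


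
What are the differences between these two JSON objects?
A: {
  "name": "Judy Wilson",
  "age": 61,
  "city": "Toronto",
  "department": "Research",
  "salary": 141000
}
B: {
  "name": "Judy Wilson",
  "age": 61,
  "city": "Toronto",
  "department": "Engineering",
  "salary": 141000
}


Comparing each field (in key order):
  name: same
  age: same
  city: same
  department: DIFFERENT
  salary: same
Differences:
  department: Research -> Engineering

1 field(s) changed

1 change: department
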